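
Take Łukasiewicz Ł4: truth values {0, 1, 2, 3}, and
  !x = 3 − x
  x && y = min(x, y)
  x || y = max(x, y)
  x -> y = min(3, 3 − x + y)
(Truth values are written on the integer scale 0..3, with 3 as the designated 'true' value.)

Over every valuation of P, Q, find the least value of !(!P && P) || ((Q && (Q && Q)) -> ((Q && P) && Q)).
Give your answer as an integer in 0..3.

Take P = 1, Q = 2:
!P = !1 = 2
!P && P = 2 && 1 = 1
!(!P && P) = !1 = 2
Q && Q = 2 && 2 = 2
Q && (Q && Q) = 2 && 2 = 2
Q && P = 2 && 1 = 1
(Q && P) && Q = 1 && 2 = 1
(Q && (Q && Q)) -> ((Q && P) && Q) = 2 -> 1 = 2
!(!P && P) || ((Q && (Q && Q)) -> ((Q && P) && Q)) = 2 || 2 = 2
No assignment yields a value below 2, so this is the minimum.

2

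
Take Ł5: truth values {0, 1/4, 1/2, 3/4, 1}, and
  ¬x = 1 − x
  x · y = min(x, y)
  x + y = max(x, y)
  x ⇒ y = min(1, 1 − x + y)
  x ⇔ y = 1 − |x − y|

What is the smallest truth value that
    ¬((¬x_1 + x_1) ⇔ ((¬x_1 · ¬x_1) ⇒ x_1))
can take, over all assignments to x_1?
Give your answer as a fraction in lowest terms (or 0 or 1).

0

Take x_1 = 1:
¬x_1 = ¬1 = 0
¬x_1 + x_1 = 0 + 1 = 1
¬x_1 = ¬1 = 0
¬x_1 = ¬1 = 0
¬x_1 · ¬x_1 = 0 · 0 = 0
(¬x_1 · ¬x_1) ⇒ x_1 = 0 ⇒ 1 = 1
(¬x_1 + x_1) ⇔ ((¬x_1 · ¬x_1) ⇒ x_1) = 1 ⇔ 1 = 1
¬((¬x_1 + x_1) ⇔ ((¬x_1 · ¬x_1) ⇒ x_1)) = ¬1 = 0
No assignment yields a value below 0, so this is the minimum.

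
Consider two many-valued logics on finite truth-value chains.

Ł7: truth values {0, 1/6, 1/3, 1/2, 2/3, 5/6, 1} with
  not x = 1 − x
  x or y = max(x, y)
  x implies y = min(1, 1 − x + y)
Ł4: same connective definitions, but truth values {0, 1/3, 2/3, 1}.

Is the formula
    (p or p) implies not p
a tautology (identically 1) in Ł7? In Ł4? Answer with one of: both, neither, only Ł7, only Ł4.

neither

In Ł7: at p = 2/3 the value is 2/3 — not a tautology.
In Ł4: at p = 2/3 the value is 2/3 — not a tautology.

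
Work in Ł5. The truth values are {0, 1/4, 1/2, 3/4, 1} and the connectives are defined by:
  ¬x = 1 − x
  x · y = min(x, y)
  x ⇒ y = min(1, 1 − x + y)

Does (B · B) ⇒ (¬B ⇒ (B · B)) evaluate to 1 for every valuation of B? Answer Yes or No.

Yes

B = 0 ↦ 1
B = 1/4 ↦ 1
B = 1/2 ↦ 1
B = 3/4 ↦ 1
B = 1 ↦ 1
Every assignment gives a value ≥ 1.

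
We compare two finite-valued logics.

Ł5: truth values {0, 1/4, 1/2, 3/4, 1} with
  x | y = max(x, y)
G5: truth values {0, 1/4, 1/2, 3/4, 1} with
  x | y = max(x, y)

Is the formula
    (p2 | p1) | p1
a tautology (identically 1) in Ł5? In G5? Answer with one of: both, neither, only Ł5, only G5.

neither

In Ł5: at p1 = 0, p2 = 0 the value is 0 — not a tautology.
In G5: at p1 = 0, p2 = 0 the value is 0 — not a tautology.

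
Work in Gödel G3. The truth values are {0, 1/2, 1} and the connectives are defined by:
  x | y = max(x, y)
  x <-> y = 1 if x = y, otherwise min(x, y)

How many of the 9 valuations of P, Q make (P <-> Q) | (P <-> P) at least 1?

9

P = 0, Q = 0 ↦ 1  ≥
P = 0, Q = 1/2 ↦ 1  ≥
P = 0, Q = 1 ↦ 1  ≥
P = 1/2, Q = 0 ↦ 1  ≥
P = 1/2, Q = 1/2 ↦ 1  ≥
P = 1/2, Q = 1 ↦ 1  ≥
P = 1, Q = 0 ↦ 1  ≥
P = 1, Q = 1/2 ↦ 1  ≥
P = 1, Q = 1 ↦ 1  ≥
So 9 of the 9 assignments meet the threshold.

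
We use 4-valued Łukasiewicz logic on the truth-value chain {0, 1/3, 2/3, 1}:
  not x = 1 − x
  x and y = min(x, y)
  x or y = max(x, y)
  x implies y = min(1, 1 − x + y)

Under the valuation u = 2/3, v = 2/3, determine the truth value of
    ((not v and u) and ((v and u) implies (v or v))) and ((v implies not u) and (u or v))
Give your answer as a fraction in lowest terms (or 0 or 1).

not v = not 2/3 = 1/3
not v and u = 1/3 and 2/3 = 1/3
v and u = 2/3 and 2/3 = 2/3
v or v = 2/3 or 2/3 = 2/3
(v and u) implies (v or v) = 2/3 implies 2/3 = 1
(not v and u) and ((v and u) implies (v or v)) = 1/3 and 1 = 1/3
not u = not 2/3 = 1/3
v implies not u = 2/3 implies 1/3 = 2/3
u or v = 2/3 or 2/3 = 2/3
(v implies not u) and (u or v) = 2/3 and 2/3 = 2/3
((not v and u) and ((v and u) implies (v or v))) and ((v implies not u) and (u or v)) = 1/3 and 2/3 = 1/3

1/3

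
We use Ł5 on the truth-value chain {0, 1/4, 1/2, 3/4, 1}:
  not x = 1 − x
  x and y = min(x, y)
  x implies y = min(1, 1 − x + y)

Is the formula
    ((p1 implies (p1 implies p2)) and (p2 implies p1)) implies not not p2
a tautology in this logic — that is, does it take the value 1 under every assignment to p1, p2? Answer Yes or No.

No

Counterexample: take p1 = 0, p2 = 0.
p1 implies p2 = 0 implies 0 = 1
p1 implies (p1 implies p2) = 0 implies 1 = 1
p2 implies p1 = 0 implies 0 = 1
(p1 implies (p1 implies p2)) and (p2 implies p1) = 1 and 1 = 1
not p2 = not 0 = 1
not not p2 = not 1 = 0
((p1 implies (p1 implies p2)) and (p2 implies p1)) implies not not p2 = 1 implies 0 = 0
This gives 0 ≠ 1.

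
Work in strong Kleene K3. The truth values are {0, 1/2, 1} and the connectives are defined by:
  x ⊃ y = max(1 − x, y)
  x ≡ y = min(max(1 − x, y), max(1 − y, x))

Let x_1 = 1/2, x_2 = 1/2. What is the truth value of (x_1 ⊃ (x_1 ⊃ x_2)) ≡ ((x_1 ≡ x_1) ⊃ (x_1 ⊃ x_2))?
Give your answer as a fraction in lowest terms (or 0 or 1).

1/2

x_1 ⊃ x_2 = 1/2 ⊃ 1/2 = 1/2
x_1 ⊃ (x_1 ⊃ x_2) = 1/2 ⊃ 1/2 = 1/2
x_1 ≡ x_1 = 1/2 ≡ 1/2 = 1/2
x_1 ⊃ x_2 = 1/2 ⊃ 1/2 = 1/2
(x_1 ≡ x_1) ⊃ (x_1 ⊃ x_2) = 1/2 ⊃ 1/2 = 1/2
(x_1 ⊃ (x_1 ⊃ x_2)) ≡ ((x_1 ≡ x_1) ⊃ (x_1 ⊃ x_2)) = 1/2 ≡ 1/2 = 1/2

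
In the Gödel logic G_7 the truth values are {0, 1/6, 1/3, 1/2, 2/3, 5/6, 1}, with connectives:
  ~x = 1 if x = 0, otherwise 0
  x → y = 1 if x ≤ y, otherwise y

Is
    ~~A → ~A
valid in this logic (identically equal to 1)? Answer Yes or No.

Counterexample: take A = 1/6.
~A = ~1/6 = 0
~~A = ~0 = 1
~~A → ~A = 1 → 0 = 0
This gives 0 ≠ 1.

No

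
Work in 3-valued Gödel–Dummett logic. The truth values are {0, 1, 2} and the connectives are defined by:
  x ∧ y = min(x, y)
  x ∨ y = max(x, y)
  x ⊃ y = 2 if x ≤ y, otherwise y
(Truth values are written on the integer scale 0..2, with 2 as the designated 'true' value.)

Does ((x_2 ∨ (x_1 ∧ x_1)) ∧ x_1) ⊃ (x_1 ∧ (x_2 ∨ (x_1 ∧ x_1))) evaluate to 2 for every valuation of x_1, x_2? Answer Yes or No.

x_1 = 0, x_2 = 0 ↦ 2
x_1 = 0, x_2 = 1 ↦ 2
x_1 = 0, x_2 = 2 ↦ 2
x_1 = 1, x_2 = 0 ↦ 2
x_1 = 1, x_2 = 1 ↦ 2
x_1 = 1, x_2 = 2 ↦ 2
x_1 = 2, x_2 = 0 ↦ 2
x_1 = 2, x_2 = 1 ↦ 2
x_1 = 2, x_2 = 2 ↦ 2
Every assignment gives a value ≥ 2.

Yes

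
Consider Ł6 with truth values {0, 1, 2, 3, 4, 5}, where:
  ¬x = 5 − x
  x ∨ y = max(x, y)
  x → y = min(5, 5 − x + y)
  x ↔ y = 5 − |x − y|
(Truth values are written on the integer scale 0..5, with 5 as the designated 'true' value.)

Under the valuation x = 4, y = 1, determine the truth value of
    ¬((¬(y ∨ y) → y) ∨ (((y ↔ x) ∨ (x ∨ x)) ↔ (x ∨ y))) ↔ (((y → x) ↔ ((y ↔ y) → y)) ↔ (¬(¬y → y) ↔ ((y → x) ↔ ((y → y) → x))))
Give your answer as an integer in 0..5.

y ∨ y = 1 ∨ 1 = 1
¬(y ∨ y) = ¬1 = 4
¬(y ∨ y) → y = 4 → 1 = 2
y ↔ x = 1 ↔ 4 = 2
x ∨ x = 4 ∨ 4 = 4
(y ↔ x) ∨ (x ∨ x) = 2 ∨ 4 = 4
x ∨ y = 4 ∨ 1 = 4
((y ↔ x) ∨ (x ∨ x)) ↔ (x ∨ y) = 4 ↔ 4 = 5
(¬(y ∨ y) → y) ∨ (((y ↔ x) ∨ (x ∨ x)) ↔ (x ∨ y)) = 2 ∨ 5 = 5
¬((¬(y ∨ y) → y) ∨ (((y ↔ x) ∨ (x ∨ x)) ↔ (x ∨ y))) = ¬5 = 0
y → x = 1 → 4 = 5
y ↔ y = 1 ↔ 1 = 5
(y ↔ y) → y = 5 → 1 = 1
(y → x) ↔ ((y ↔ y) → y) = 5 ↔ 1 = 1
¬y = ¬1 = 4
¬y → y = 4 → 1 = 2
¬(¬y → y) = ¬2 = 3
y → x = 1 → 4 = 5
y → y = 1 → 1 = 5
(y → y) → x = 5 → 4 = 4
(y → x) ↔ ((y → y) → x) = 5 ↔ 4 = 4
¬(¬y → y) ↔ ((y → x) ↔ ((y → y) → x)) = 3 ↔ 4 = 4
((y → x) ↔ ((y ↔ y) → y)) ↔ (¬(¬y → y) ↔ ((y → x) ↔ ((y → y) → x))) = 1 ↔ 4 = 2
¬((¬(y ∨ y) → y) ∨ (((y ↔ x) ∨ (x ∨ x)) ↔ (x ∨ y))) ↔ (((y → x) ↔ ((y ↔ y) → y)) ↔ (¬(¬y → y) ↔ ((y → x) ↔ ((y → y) → x)))) = 0 ↔ 2 = 3

3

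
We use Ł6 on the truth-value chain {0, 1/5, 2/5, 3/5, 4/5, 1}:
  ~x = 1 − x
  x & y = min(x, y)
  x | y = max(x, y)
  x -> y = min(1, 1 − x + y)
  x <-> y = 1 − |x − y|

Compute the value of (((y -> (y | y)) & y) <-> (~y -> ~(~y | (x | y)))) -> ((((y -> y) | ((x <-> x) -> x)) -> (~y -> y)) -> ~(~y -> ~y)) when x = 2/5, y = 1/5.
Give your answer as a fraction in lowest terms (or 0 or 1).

4/5

y | y = 1/5 | 1/5 = 1/5
y -> (y | y) = 1/5 -> 1/5 = 1
(y -> (y | y)) & y = 1 & 1/5 = 1/5
~y = ~1/5 = 4/5
~y = ~1/5 = 4/5
x | y = 2/5 | 1/5 = 2/5
~y | (x | y) = 4/5 | 2/5 = 4/5
~(~y | (x | y)) = ~4/5 = 1/5
~y -> ~(~y | (x | y)) = 4/5 -> 1/5 = 2/5
((y -> (y | y)) & y) <-> (~y -> ~(~y | (x | y))) = 1/5 <-> 2/5 = 4/5
y -> y = 1/5 -> 1/5 = 1
x <-> x = 2/5 <-> 2/5 = 1
(x <-> x) -> x = 1 -> 2/5 = 2/5
(y -> y) | ((x <-> x) -> x) = 1 | 2/5 = 1
~y = ~1/5 = 4/5
~y -> y = 4/5 -> 1/5 = 2/5
((y -> y) | ((x <-> x) -> x)) -> (~y -> y) = 1 -> 2/5 = 2/5
~y = ~1/5 = 4/5
~y = ~1/5 = 4/5
~y -> ~y = 4/5 -> 4/5 = 1
~(~y -> ~y) = ~1 = 0
(((y -> y) | ((x <-> x) -> x)) -> (~y -> y)) -> ~(~y -> ~y) = 2/5 -> 0 = 3/5
(((y -> (y | y)) & y) <-> (~y -> ~(~y | (x | y)))) -> ((((y -> y) | ((x <-> x) -> x)) -> (~y -> y)) -> ~(~y -> ~y)) = 4/5 -> 3/5 = 4/5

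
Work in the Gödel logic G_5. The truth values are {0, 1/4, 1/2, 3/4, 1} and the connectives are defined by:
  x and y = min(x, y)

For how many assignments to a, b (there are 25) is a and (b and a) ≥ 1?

value 1: 1 assignment (counts)
value 3/4: 3 assignments
value 1/2: 5 assignments
value 1/4: 7 assignments
value 0: 9 assignments
So 1 of the 25 assignments meets the threshold.

1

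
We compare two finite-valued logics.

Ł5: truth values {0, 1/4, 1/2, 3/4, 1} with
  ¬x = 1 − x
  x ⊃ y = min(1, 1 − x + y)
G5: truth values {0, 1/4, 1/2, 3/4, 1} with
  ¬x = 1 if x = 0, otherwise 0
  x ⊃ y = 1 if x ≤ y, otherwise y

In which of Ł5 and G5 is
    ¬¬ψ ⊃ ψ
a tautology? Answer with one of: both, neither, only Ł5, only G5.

In Ł5: every assignment gives 1 — tautology.
In G5: at ψ = 1/4 the value is 1/4 — not a tautology.

only Ł5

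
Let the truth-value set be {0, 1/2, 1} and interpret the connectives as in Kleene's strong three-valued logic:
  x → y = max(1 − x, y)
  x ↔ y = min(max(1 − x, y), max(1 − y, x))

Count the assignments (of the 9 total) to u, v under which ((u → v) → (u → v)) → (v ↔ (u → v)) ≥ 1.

4

u = 0, v = 0 ↦ 0  <
u = 0, v = 1/2 ↦ 1/2  <
u = 0, v = 1 ↦ 1  ≥
u = 1/2, v = 0 ↦ 1/2  <
u = 1/2, v = 1/2 ↦ 1/2  <
u = 1/2, v = 1 ↦ 1  ≥
u = 1, v = 0 ↦ 1  ≥
u = 1, v = 1/2 ↦ 1/2  <
u = 1, v = 1 ↦ 1  ≥
So 4 of the 9 assignments meet the threshold.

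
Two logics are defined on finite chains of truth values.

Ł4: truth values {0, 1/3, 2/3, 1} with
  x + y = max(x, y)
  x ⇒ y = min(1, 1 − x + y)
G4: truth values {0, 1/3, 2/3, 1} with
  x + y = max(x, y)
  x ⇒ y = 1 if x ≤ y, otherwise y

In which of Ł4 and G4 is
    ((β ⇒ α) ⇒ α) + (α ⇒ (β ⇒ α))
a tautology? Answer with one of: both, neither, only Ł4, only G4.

In Ł4: every assignment gives 1 — tautology.
In G4: every assignment gives 1 — tautology.

both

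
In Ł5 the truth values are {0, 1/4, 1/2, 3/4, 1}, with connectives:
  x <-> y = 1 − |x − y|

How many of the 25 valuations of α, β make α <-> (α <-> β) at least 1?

7

value 1: 7 assignments (counts)
value 3/4: 7 assignments
value 1/2: 6 assignments
value 1/4: 3 assignments
value 0: 2 assignments
So 7 of the 25 assignments meet the threshold.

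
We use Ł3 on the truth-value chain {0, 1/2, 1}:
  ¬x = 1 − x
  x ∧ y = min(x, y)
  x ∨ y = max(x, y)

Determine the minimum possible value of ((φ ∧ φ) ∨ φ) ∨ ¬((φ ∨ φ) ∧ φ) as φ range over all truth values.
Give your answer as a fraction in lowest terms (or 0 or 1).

Take φ = 1/2:
φ ∧ φ = 1/2 ∧ 1/2 = 1/2
(φ ∧ φ) ∨ φ = 1/2 ∨ 1/2 = 1/2
φ ∨ φ = 1/2 ∨ 1/2 = 1/2
(φ ∨ φ) ∧ φ = 1/2 ∧ 1/2 = 1/2
¬((φ ∨ φ) ∧ φ) = ¬1/2 = 1/2
((φ ∧ φ) ∨ φ) ∨ ¬((φ ∨ φ) ∧ φ) = 1/2 ∨ 1/2 = 1/2
No assignment yields a value below 1/2, so this is the minimum.

1/2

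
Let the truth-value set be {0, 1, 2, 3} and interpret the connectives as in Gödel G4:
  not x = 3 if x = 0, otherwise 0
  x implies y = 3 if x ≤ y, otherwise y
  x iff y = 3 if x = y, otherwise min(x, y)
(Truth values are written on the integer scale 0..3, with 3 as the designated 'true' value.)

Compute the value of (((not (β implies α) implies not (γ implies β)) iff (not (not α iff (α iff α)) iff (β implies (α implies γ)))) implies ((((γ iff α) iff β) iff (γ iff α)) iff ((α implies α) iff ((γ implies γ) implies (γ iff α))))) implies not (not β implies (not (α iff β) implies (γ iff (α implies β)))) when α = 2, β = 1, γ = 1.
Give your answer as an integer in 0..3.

β implies α = 1 implies 2 = 3
not (β implies α) = not 3 = 0
γ implies β = 1 implies 1 = 3
not (γ implies β) = not 3 = 0
not (β implies α) implies not (γ implies β) = 0 implies 0 = 3
not α = not 2 = 0
α iff α = 2 iff 2 = 3
not α iff (α iff α) = 0 iff 3 = 0
not (not α iff (α iff α)) = not 0 = 3
α implies γ = 2 implies 1 = 1
β implies (α implies γ) = 1 implies 1 = 3
not (not α iff (α iff α)) iff (β implies (α implies γ)) = 3 iff 3 = 3
(not (β implies α) implies not (γ implies β)) iff (not (not α iff (α iff α)) iff (β implies (α implies γ))) = 3 iff 3 = 3
γ iff α = 1 iff 2 = 1
(γ iff α) iff β = 1 iff 1 = 3
γ iff α = 1 iff 2 = 1
((γ iff α) iff β) iff (γ iff α) = 3 iff 1 = 1
α implies α = 2 implies 2 = 3
γ implies γ = 1 implies 1 = 3
γ iff α = 1 iff 2 = 1
(γ implies γ) implies (γ iff α) = 3 implies 1 = 1
(α implies α) iff ((γ implies γ) implies (γ iff α)) = 3 iff 1 = 1
(((γ iff α) iff β) iff (γ iff α)) iff ((α implies α) iff ((γ implies γ) implies (γ iff α))) = 1 iff 1 = 3
((not (β implies α) implies not (γ implies β)) iff (not (not α iff (α iff α)) iff (β implies (α implies γ)))) implies ((((γ iff α) iff β) iff (γ iff α)) iff ((α implies α) iff ((γ implies γ) implies (γ iff α)))) = 3 implies 3 = 3
not β = not 1 = 0
α iff β = 2 iff 1 = 1
not (α iff β) = not 1 = 0
α implies β = 2 implies 1 = 1
γ iff (α implies β) = 1 iff 1 = 3
not (α iff β) implies (γ iff (α implies β)) = 0 implies 3 = 3
not β implies (not (α iff β) implies (γ iff (α implies β))) = 0 implies 3 = 3
not (not β implies (not (α iff β) implies (γ iff (α implies β)))) = not 3 = 0
(((not (β implies α) implies not (γ implies β)) iff (not (not α iff (α iff α)) iff (β implies (α implies γ)))) implies ((((γ iff α) iff β) iff (γ iff α)) iff ((α implies α) iff ((γ implies γ) implies (γ iff α))))) implies not (not β implies (not (α iff β) implies (γ iff (α implies β)))) = 3 implies 0 = 0

0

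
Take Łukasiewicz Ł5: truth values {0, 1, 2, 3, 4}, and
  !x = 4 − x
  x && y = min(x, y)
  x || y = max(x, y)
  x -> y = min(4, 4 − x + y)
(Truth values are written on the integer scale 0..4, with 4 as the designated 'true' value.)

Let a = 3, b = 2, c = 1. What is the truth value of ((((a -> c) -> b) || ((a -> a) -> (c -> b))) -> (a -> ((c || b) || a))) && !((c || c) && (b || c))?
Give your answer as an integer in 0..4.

a -> c = 3 -> 1 = 2
(a -> c) -> b = 2 -> 2 = 4
a -> a = 3 -> 3 = 4
c -> b = 1 -> 2 = 4
(a -> a) -> (c -> b) = 4 -> 4 = 4
((a -> c) -> b) || ((a -> a) -> (c -> b)) = 4 || 4 = 4
c || b = 1 || 2 = 2
(c || b) || a = 2 || 3 = 3
a -> ((c || b) || a) = 3 -> 3 = 4
(((a -> c) -> b) || ((a -> a) -> (c -> b))) -> (a -> ((c || b) || a)) = 4 -> 4 = 4
c || c = 1 || 1 = 1
b || c = 2 || 1 = 2
(c || c) && (b || c) = 1 && 2 = 1
!((c || c) && (b || c)) = !1 = 3
((((a -> c) -> b) || ((a -> a) -> (c -> b))) -> (a -> ((c || b) || a))) && !((c || c) && (b || c)) = 4 && 3 = 3

3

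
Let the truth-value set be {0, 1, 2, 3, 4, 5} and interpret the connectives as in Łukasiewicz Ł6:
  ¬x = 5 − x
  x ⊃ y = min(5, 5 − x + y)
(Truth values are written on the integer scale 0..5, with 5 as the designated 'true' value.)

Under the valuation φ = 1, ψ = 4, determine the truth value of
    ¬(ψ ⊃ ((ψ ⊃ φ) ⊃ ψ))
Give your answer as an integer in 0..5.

0

ψ ⊃ φ = 4 ⊃ 1 = 2
(ψ ⊃ φ) ⊃ ψ = 2 ⊃ 4 = 5
ψ ⊃ ((ψ ⊃ φ) ⊃ ψ) = 4 ⊃ 5 = 5
¬(ψ ⊃ ((ψ ⊃ φ) ⊃ ψ)) = ¬5 = 0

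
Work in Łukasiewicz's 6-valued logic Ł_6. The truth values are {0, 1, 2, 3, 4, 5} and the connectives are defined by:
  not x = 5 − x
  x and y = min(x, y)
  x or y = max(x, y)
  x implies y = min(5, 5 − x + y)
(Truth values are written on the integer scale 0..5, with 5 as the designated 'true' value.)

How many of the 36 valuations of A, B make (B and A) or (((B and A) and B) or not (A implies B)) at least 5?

value 5: 2 assignments (counts)
value 4: 5 assignments
value 3: 8 assignments
value 2: 8 assignments
value 1: 7 assignments
value 0: 6 assignments
So 2 of the 36 assignments meet the threshold.

2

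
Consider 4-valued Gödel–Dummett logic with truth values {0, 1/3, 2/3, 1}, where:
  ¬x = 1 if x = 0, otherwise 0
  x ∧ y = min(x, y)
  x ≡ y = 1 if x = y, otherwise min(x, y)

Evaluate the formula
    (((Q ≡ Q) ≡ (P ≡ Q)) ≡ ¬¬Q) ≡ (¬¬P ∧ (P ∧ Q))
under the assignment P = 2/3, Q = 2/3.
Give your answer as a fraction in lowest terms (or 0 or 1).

Q ≡ Q = 2/3 ≡ 2/3 = 1
P ≡ Q = 2/3 ≡ 2/3 = 1
(Q ≡ Q) ≡ (P ≡ Q) = 1 ≡ 1 = 1
¬Q = ¬2/3 = 0
¬¬Q = ¬0 = 1
((Q ≡ Q) ≡ (P ≡ Q)) ≡ ¬¬Q = 1 ≡ 1 = 1
¬P = ¬2/3 = 0
¬¬P = ¬0 = 1
P ∧ Q = 2/3 ∧ 2/3 = 2/3
¬¬P ∧ (P ∧ Q) = 1 ∧ 2/3 = 2/3
(((Q ≡ Q) ≡ (P ≡ Q)) ≡ ¬¬Q) ≡ (¬¬P ∧ (P ∧ Q)) = 1 ≡ 2/3 = 2/3

2/3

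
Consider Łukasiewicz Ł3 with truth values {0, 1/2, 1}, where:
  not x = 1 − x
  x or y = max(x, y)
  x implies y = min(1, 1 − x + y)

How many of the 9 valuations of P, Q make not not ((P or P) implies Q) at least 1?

P = 0, Q = 0 ↦ 1  ≥
P = 0, Q = 1/2 ↦ 1  ≥
P = 0, Q = 1 ↦ 1  ≥
P = 1/2, Q = 0 ↦ 1/2  <
P = 1/2, Q = 1/2 ↦ 1  ≥
P = 1/2, Q = 1 ↦ 1  ≥
P = 1, Q = 0 ↦ 0  <
P = 1, Q = 1/2 ↦ 1/2  <
P = 1, Q = 1 ↦ 1  ≥
So 6 of the 9 assignments meet the threshold.

6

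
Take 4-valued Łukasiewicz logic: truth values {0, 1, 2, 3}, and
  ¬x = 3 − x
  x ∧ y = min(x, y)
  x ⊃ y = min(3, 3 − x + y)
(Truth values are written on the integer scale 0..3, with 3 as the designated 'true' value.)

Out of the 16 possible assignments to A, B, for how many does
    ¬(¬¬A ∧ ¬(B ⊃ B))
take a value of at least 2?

A = 0, B = 0 ↦ 3  ≥
A = 0, B = 1 ↦ 3  ≥
A = 0, B = 2 ↦ 3  ≥
A = 0, B = 3 ↦ 3  ≥
A = 1, B = 0 ↦ 3  ≥
A = 1, B = 1 ↦ 3  ≥
A = 1, B = 2 ↦ 3  ≥
A = 1, B = 3 ↦ 3  ≥
A = 2, B = 0 ↦ 3  ≥
A = 2, B = 1 ↦ 3  ≥
A = 2, B = 2 ↦ 3  ≥
A = 2, B = 3 ↦ 3  ≥
A = 3, B = 0 ↦ 3  ≥
A = 3, B = 1 ↦ 3  ≥
A = 3, B = 2 ↦ 3  ≥
A = 3, B = 3 ↦ 3  ≥
So 16 of the 16 assignments meet the threshold.

16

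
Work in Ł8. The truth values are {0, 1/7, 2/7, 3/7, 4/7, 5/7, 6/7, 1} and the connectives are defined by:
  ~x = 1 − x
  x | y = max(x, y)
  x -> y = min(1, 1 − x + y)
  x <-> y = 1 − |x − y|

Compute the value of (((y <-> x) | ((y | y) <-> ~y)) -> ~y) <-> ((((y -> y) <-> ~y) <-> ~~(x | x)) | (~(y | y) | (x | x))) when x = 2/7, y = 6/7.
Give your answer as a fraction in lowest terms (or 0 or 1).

y <-> x = 6/7 <-> 2/7 = 3/7
y | y = 6/7 | 6/7 = 6/7
~y = ~6/7 = 1/7
(y | y) <-> ~y = 6/7 <-> 1/7 = 2/7
(y <-> x) | ((y | y) <-> ~y) = 3/7 | 2/7 = 3/7
~y = ~6/7 = 1/7
((y <-> x) | ((y | y) <-> ~y)) -> ~y = 3/7 -> 1/7 = 5/7
y -> y = 6/7 -> 6/7 = 1
~y = ~6/7 = 1/7
(y -> y) <-> ~y = 1 <-> 1/7 = 1/7
x | x = 2/7 | 2/7 = 2/7
~(x | x) = ~2/7 = 5/7
~~(x | x) = ~5/7 = 2/7
((y -> y) <-> ~y) <-> ~~(x | x) = 1/7 <-> 2/7 = 6/7
y | y = 6/7 | 6/7 = 6/7
~(y | y) = ~6/7 = 1/7
x | x = 2/7 | 2/7 = 2/7
~(y | y) | (x | x) = 1/7 | 2/7 = 2/7
(((y -> y) <-> ~y) <-> ~~(x | x)) | (~(y | y) | (x | x)) = 6/7 | 2/7 = 6/7
(((y <-> x) | ((y | y) <-> ~y)) -> ~y) <-> ((((y -> y) <-> ~y) <-> ~~(x | x)) | (~(y | y) | (x | x))) = 5/7 <-> 6/7 = 6/7

6/7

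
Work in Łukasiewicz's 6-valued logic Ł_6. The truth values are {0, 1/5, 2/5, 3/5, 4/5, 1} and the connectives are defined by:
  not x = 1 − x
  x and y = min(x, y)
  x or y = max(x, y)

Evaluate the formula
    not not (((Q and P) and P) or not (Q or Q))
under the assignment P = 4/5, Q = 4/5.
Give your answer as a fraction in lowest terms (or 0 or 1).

Q and P = 4/5 and 4/5 = 4/5
(Q and P) and P = 4/5 and 4/5 = 4/5
Q or Q = 4/5 or 4/5 = 4/5
not (Q or Q) = not 4/5 = 1/5
((Q and P) and P) or not (Q or Q) = 4/5 or 1/5 = 4/5
not (((Q and P) and P) or not (Q or Q)) = not 4/5 = 1/5
not not (((Q and P) and P) or not (Q or Q)) = not 1/5 = 4/5

4/5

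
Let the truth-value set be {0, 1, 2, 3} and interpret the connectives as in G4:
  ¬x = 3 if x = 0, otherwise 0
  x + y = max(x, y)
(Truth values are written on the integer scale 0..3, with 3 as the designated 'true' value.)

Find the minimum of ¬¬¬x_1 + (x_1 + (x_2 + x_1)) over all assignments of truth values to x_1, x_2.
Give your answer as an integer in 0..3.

1

Take x_1 = 1, x_2 = 0:
¬x_1 = ¬1 = 0
¬¬x_1 = ¬0 = 3
¬¬¬x_1 = ¬3 = 0
x_2 + x_1 = 0 + 1 = 1
x_1 + (x_2 + x_1) = 1 + 1 = 1
¬¬¬x_1 + (x_1 + (x_2 + x_1)) = 0 + 1 = 1
No assignment yields a value below 1, so this is the minimum.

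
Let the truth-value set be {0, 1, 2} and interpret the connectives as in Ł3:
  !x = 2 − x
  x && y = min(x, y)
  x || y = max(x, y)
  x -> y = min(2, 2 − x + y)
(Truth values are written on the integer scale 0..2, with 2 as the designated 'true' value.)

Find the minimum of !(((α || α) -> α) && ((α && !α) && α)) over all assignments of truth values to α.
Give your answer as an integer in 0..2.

Take α = 1:
α || α = 1 || 1 = 1
(α || α) -> α = 1 -> 1 = 2
!α = !1 = 1
α && !α = 1 && 1 = 1
(α && !α) && α = 1 && 1 = 1
((α || α) -> α) && ((α && !α) && α) = 2 && 1 = 1
!(((α || α) -> α) && ((α && !α) && α)) = !1 = 1
No assignment yields a value below 1, so this is the minimum.

1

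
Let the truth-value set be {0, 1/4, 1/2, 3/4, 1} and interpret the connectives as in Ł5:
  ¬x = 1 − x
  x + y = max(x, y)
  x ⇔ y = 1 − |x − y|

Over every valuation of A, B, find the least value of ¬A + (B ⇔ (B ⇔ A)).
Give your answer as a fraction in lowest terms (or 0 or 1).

Take A = 1/2, B = 0:
¬A = ¬1/2 = 1/2
B ⇔ A = 0 ⇔ 1/2 = 1/2
B ⇔ (B ⇔ A) = 0 ⇔ 1/2 = 1/2
¬A + (B ⇔ (B ⇔ A)) = 1/2 + 1/2 = 1/2
No assignment yields a value below 1/2, so this is the minimum.

1/2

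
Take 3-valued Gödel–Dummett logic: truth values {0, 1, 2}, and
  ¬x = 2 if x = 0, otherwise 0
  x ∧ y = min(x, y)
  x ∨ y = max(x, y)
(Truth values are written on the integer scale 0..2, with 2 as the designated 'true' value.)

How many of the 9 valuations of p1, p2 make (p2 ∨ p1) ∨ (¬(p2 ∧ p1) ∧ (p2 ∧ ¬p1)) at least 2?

p1 = 0, p2 = 0 ↦ 0  <
p1 = 0, p2 = 1 ↦ 1  <
p1 = 0, p2 = 2 ↦ 2  ≥
p1 = 1, p2 = 0 ↦ 1  <
p1 = 1, p2 = 1 ↦ 1  <
p1 = 1, p2 = 2 ↦ 2  ≥
p1 = 2, p2 = 0 ↦ 2  ≥
p1 = 2, p2 = 1 ↦ 2  ≥
p1 = 2, p2 = 2 ↦ 2  ≥
So 5 of the 9 assignments meet the threshold.

5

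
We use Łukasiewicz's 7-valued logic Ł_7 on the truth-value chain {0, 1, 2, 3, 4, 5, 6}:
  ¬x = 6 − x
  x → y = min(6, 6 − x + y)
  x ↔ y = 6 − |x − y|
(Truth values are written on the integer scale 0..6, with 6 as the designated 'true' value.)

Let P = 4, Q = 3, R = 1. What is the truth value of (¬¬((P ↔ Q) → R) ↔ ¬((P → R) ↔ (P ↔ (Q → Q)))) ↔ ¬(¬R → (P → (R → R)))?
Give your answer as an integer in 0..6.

P ↔ Q = 4 ↔ 3 = 5
(P ↔ Q) → R = 5 → 1 = 2
¬((P ↔ Q) → R) = ¬2 = 4
¬¬((P ↔ Q) → R) = ¬4 = 2
P → R = 4 → 1 = 3
Q → Q = 3 → 3 = 6
P ↔ (Q → Q) = 4 ↔ 6 = 4
(P → R) ↔ (P ↔ (Q → Q)) = 3 ↔ 4 = 5
¬((P → R) ↔ (P ↔ (Q → Q))) = ¬5 = 1
¬¬((P ↔ Q) → R) ↔ ¬((P → R) ↔ (P ↔ (Q → Q))) = 2 ↔ 1 = 5
¬R = ¬1 = 5
R → R = 1 → 1 = 6
P → (R → R) = 4 → 6 = 6
¬R → (P → (R → R)) = 5 → 6 = 6
¬(¬R → (P → (R → R))) = ¬6 = 0
(¬¬((P ↔ Q) → R) ↔ ¬((P → R) ↔ (P ↔ (Q → Q)))) ↔ ¬(¬R → (P → (R → R))) = 5 ↔ 0 = 1

1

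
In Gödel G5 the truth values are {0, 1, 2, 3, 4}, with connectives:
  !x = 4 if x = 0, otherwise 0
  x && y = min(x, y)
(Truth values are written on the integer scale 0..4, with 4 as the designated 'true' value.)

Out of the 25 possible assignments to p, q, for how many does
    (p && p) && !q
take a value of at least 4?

1

value 4: 1 assignment (counts)
value 3: 1 assignment
value 2: 1 assignment
value 1: 1 assignment
value 0: 21 assignments
So 1 of the 25 assignments meets the threshold.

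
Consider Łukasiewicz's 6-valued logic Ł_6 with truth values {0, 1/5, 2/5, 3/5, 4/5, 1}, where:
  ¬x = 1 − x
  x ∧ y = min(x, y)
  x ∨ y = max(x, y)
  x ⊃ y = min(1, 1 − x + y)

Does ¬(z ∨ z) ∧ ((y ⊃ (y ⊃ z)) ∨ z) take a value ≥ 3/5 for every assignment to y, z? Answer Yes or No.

No

Counterexample: take y = 0, z = 3/5.
z ∨ z = 3/5 ∨ 3/5 = 3/5
¬(z ∨ z) = ¬3/5 = 2/5
y ⊃ z = 0 ⊃ 3/5 = 1
y ⊃ (y ⊃ z) = 0 ⊃ 1 = 1
(y ⊃ (y ⊃ z)) ∨ z = 1 ∨ 3/5 = 1
¬(z ∨ z) ∧ ((y ⊃ (y ⊃ z)) ∨ z) = 2/5 ∧ 1 = 2/5
This gives 2/5, which is below 3/5.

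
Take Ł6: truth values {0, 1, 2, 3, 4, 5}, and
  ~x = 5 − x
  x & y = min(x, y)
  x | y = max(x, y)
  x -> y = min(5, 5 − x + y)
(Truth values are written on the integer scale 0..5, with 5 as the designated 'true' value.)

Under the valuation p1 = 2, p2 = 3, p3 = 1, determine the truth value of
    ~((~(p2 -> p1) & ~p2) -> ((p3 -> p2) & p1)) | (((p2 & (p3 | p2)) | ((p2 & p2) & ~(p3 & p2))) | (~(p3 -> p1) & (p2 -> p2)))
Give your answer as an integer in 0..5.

p2 -> p1 = 3 -> 2 = 4
~(p2 -> p1) = ~4 = 1
~p2 = ~3 = 2
~(p2 -> p1) & ~p2 = 1 & 2 = 1
p3 -> p2 = 1 -> 3 = 5
(p3 -> p2) & p1 = 5 & 2 = 2
(~(p2 -> p1) & ~p2) -> ((p3 -> p2) & p1) = 1 -> 2 = 5
~((~(p2 -> p1) & ~p2) -> ((p3 -> p2) & p1)) = ~5 = 0
p3 | p2 = 1 | 3 = 3
p2 & (p3 | p2) = 3 & 3 = 3
p2 & p2 = 3 & 3 = 3
p3 & p2 = 1 & 3 = 1
~(p3 & p2) = ~1 = 4
(p2 & p2) & ~(p3 & p2) = 3 & 4 = 3
(p2 & (p3 | p2)) | ((p2 & p2) & ~(p3 & p2)) = 3 | 3 = 3
p3 -> p1 = 1 -> 2 = 5
~(p3 -> p1) = ~5 = 0
p2 -> p2 = 3 -> 3 = 5
~(p3 -> p1) & (p2 -> p2) = 0 & 5 = 0
((p2 & (p3 | p2)) | ((p2 & p2) & ~(p3 & p2))) | (~(p3 -> p1) & (p2 -> p2)) = 3 | 0 = 3
~((~(p2 -> p1) & ~p2) -> ((p3 -> p2) & p1)) | (((p2 & (p3 | p2)) | ((p2 & p2) & ~(p3 & p2))) | (~(p3 -> p1) & (p2 -> p2))) = 0 | 3 = 3

3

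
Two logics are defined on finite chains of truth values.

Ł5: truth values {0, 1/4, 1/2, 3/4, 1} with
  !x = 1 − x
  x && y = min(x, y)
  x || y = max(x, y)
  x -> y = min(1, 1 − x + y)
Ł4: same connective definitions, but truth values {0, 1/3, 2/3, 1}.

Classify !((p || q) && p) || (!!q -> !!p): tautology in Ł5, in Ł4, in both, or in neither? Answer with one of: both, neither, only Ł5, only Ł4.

In Ł5: at p = 1/4, q = 1/2 the value is 3/4 — not a tautology.
In Ł4: at p = 1/3, q = 2/3 the value is 2/3 — not a tautology.

neither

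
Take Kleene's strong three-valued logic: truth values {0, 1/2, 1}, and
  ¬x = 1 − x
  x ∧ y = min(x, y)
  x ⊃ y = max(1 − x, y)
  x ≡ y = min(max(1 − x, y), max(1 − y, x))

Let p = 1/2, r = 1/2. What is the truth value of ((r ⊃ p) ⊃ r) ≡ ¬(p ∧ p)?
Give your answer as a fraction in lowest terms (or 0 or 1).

r ⊃ p = 1/2 ⊃ 1/2 = 1/2
(r ⊃ p) ⊃ r = 1/2 ⊃ 1/2 = 1/2
p ∧ p = 1/2 ∧ 1/2 = 1/2
¬(p ∧ p) = ¬1/2 = 1/2
((r ⊃ p) ⊃ r) ≡ ¬(p ∧ p) = 1/2 ≡ 1/2 = 1/2

1/2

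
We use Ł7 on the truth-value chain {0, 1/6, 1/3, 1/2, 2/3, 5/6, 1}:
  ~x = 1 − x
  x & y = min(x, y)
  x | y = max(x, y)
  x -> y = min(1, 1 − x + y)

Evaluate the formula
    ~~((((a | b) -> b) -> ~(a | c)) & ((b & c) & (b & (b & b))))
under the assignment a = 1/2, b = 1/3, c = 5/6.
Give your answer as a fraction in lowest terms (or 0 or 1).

1/3

a | b = 1/2 | 1/3 = 1/2
(a | b) -> b = 1/2 -> 1/3 = 5/6
a | c = 1/2 | 5/6 = 5/6
~(a | c) = ~5/6 = 1/6
((a | b) -> b) -> ~(a | c) = 5/6 -> 1/6 = 1/3
b & c = 1/3 & 5/6 = 1/3
b & b = 1/3 & 1/3 = 1/3
b & (b & b) = 1/3 & 1/3 = 1/3
(b & c) & (b & (b & b)) = 1/3 & 1/3 = 1/3
(((a | b) -> b) -> ~(a | c)) & ((b & c) & (b & (b & b))) = 1/3 & 1/3 = 1/3
~((((a | b) -> b) -> ~(a | c)) & ((b & c) & (b & (b & b)))) = ~1/3 = 2/3
~~((((a | b) -> b) -> ~(a | c)) & ((b & c) & (b & (b & b)))) = ~2/3 = 1/3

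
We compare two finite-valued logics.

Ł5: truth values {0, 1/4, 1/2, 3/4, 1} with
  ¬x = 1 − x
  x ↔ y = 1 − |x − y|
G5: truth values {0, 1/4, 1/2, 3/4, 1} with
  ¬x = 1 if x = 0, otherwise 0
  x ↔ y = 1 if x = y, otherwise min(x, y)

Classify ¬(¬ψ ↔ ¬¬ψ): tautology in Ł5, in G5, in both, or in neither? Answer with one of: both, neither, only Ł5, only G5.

In Ł5: at ψ = 1/4 the value is 1/2 — not a tautology.
In G5: every assignment gives 1 — tautology.

only G5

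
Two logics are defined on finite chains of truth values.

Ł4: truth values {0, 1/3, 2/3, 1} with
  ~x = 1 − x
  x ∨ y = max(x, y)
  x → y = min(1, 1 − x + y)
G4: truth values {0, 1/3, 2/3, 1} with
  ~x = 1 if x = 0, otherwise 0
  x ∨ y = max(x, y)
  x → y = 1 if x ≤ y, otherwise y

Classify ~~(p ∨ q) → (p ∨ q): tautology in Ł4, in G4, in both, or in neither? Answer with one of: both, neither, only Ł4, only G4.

only Ł4

In Ł4: every assignment gives 1 — tautology.
In G4: at p = 0, q = 1/3 the value is 1/3 — not a tautology.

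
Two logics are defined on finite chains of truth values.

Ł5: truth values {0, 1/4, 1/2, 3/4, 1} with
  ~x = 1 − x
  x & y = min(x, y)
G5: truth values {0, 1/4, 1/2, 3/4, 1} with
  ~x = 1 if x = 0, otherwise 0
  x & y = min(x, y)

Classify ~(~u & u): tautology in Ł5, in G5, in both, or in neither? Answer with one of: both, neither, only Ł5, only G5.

only G5

In Ł5: at u = 1/4 the value is 3/4 — not a tautology.
In G5: every assignment gives 1 — tautology.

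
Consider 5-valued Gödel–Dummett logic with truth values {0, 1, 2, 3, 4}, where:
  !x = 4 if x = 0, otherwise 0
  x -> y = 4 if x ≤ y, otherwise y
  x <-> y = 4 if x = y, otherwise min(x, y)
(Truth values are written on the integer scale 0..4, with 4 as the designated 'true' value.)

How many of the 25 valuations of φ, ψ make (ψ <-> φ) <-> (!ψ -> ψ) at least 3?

value 4: 8 assignments (counts)
value 3: 2 assignments (counts)
value 2: 4 assignments
value 1: 6 assignments
value 0: 5 assignments
So 10 of the 25 assignments meet the threshold.

10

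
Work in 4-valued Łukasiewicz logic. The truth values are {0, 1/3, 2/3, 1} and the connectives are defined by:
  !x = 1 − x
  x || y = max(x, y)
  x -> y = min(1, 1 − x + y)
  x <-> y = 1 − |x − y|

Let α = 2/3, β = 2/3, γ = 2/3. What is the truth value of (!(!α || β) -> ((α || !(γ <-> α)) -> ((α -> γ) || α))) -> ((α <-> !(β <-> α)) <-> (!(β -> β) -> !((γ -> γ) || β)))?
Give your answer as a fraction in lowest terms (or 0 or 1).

1/3

!α = !2/3 = 1/3
!α || β = 1/3 || 2/3 = 2/3
!(!α || β) = !2/3 = 1/3
γ <-> α = 2/3 <-> 2/3 = 1
!(γ <-> α) = !1 = 0
α || !(γ <-> α) = 2/3 || 0 = 2/3
α -> γ = 2/3 -> 2/3 = 1
(α -> γ) || α = 1 || 2/3 = 1
(α || !(γ <-> α)) -> ((α -> γ) || α) = 2/3 -> 1 = 1
!(!α || β) -> ((α || !(γ <-> α)) -> ((α -> γ) || α)) = 1/3 -> 1 = 1
β <-> α = 2/3 <-> 2/3 = 1
!(β <-> α) = !1 = 0
α <-> !(β <-> α) = 2/3 <-> 0 = 1/3
β -> β = 2/3 -> 2/3 = 1
!(β -> β) = !1 = 0
γ -> γ = 2/3 -> 2/3 = 1
(γ -> γ) || β = 1 || 2/3 = 1
!((γ -> γ) || β) = !1 = 0
!(β -> β) -> !((γ -> γ) || β) = 0 -> 0 = 1
(α <-> !(β <-> α)) <-> (!(β -> β) -> !((γ -> γ) || β)) = 1/3 <-> 1 = 1/3
(!(!α || β) -> ((α || !(γ <-> α)) -> ((α -> γ) || α))) -> ((α <-> !(β <-> α)) <-> (!(β -> β) -> !((γ -> γ) || β))) = 1 -> 1/3 = 1/3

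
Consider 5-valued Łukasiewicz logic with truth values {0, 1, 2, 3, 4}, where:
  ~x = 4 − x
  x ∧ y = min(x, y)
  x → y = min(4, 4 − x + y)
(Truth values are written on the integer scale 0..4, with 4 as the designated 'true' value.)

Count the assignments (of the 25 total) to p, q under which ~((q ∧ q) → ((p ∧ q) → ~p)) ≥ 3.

1

value 4: 1 assignment (counts)
value 2: 2 assignments
value 1: 1 assignment
value 0: 21 assignments
So 1 of the 25 assignments meets the threshold.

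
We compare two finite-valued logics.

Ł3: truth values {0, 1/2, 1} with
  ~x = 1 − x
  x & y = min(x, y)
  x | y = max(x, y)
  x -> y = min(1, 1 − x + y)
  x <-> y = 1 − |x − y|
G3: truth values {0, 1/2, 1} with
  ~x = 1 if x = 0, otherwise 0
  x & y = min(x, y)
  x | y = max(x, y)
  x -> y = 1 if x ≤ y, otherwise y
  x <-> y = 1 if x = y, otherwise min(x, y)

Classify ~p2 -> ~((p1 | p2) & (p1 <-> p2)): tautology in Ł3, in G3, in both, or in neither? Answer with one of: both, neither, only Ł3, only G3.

In Ł3: at p1 = 1/2, p2 = 0 the value is 1/2 — not a tautology.
In G3: every assignment gives 1 — tautology.

only G3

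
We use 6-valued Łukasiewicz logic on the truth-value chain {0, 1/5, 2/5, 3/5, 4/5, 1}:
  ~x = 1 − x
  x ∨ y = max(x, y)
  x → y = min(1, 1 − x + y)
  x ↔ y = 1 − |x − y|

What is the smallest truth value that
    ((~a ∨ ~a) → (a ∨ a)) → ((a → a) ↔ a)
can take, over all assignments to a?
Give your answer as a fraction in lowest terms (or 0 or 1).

Take a = 2/5:
~a = ~2/5 = 3/5
~a = ~2/5 = 3/5
~a ∨ ~a = 3/5 ∨ 3/5 = 3/5
a ∨ a = 2/5 ∨ 2/5 = 2/5
(~a ∨ ~a) → (a ∨ a) = 3/5 → 2/5 = 4/5
a → a = 2/5 → 2/5 = 1
(a → a) ↔ a = 1 ↔ 2/5 = 2/5
((~a ∨ ~a) → (a ∨ a)) → ((a → a) ↔ a) = 4/5 → 2/5 = 3/5
No assignment yields a value below 3/5, so this is the minimum.

3/5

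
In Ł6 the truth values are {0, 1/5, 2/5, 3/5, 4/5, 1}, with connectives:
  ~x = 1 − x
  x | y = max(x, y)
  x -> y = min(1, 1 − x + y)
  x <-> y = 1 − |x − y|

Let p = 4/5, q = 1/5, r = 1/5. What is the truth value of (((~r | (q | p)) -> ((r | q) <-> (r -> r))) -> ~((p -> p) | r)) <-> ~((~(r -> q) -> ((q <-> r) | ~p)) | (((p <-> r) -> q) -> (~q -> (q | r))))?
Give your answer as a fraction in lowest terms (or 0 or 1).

~r = ~1/5 = 4/5
q | p = 1/5 | 4/5 = 4/5
~r | (q | p) = 4/5 | 4/5 = 4/5
r | q = 1/5 | 1/5 = 1/5
r -> r = 1/5 -> 1/5 = 1
(r | q) <-> (r -> r) = 1/5 <-> 1 = 1/5
(~r | (q | p)) -> ((r | q) <-> (r -> r)) = 4/5 -> 1/5 = 2/5
p -> p = 4/5 -> 4/5 = 1
(p -> p) | r = 1 | 1/5 = 1
~((p -> p) | r) = ~1 = 0
((~r | (q | p)) -> ((r | q) <-> (r -> r))) -> ~((p -> p) | r) = 2/5 -> 0 = 3/5
r -> q = 1/5 -> 1/5 = 1
~(r -> q) = ~1 = 0
q <-> r = 1/5 <-> 1/5 = 1
~p = ~4/5 = 1/5
(q <-> r) | ~p = 1 | 1/5 = 1
~(r -> q) -> ((q <-> r) | ~p) = 0 -> 1 = 1
p <-> r = 4/5 <-> 1/5 = 2/5
(p <-> r) -> q = 2/5 -> 1/5 = 4/5
~q = ~1/5 = 4/5
q | r = 1/5 | 1/5 = 1/5
~q -> (q | r) = 4/5 -> 1/5 = 2/5
((p <-> r) -> q) -> (~q -> (q | r)) = 4/5 -> 2/5 = 3/5
(~(r -> q) -> ((q <-> r) | ~p)) | (((p <-> r) -> q) -> (~q -> (q | r))) = 1 | 3/5 = 1
~((~(r -> q) -> ((q <-> r) | ~p)) | (((p <-> r) -> q) -> (~q -> (q | r)))) = ~1 = 0
(((~r | (q | p)) -> ((r | q) <-> (r -> r))) -> ~((p -> p) | r)) <-> ~((~(r -> q) -> ((q <-> r) | ~p)) | (((p <-> r) -> q) -> (~q -> (q | r)))) = 3/5 <-> 0 = 2/5

2/5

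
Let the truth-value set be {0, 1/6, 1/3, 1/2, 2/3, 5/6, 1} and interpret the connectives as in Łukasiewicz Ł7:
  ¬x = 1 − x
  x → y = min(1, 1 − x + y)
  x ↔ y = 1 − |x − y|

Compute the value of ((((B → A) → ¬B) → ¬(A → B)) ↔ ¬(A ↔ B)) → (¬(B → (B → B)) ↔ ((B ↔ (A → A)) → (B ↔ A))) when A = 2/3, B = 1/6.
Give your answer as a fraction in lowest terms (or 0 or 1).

B → A = 1/6 → 2/3 = 1
¬B = ¬1/6 = 5/6
(B → A) → ¬B = 1 → 5/6 = 5/6
A → B = 2/3 → 1/6 = 1/2
¬(A → B) = ¬1/2 = 1/2
((B → A) → ¬B) → ¬(A → B) = 5/6 → 1/2 = 2/3
A ↔ B = 2/3 ↔ 1/6 = 1/2
¬(A ↔ B) = ¬1/2 = 1/2
(((B → A) → ¬B) → ¬(A → B)) ↔ ¬(A ↔ B) = 2/3 ↔ 1/2 = 5/6
B → B = 1/6 → 1/6 = 1
B → (B → B) = 1/6 → 1 = 1
¬(B → (B → B)) = ¬1 = 0
A → A = 2/3 → 2/3 = 1
B ↔ (A → A) = 1/6 ↔ 1 = 1/6
B ↔ A = 1/6 ↔ 2/3 = 1/2
(B ↔ (A → A)) → (B ↔ A) = 1/6 → 1/2 = 1
¬(B → (B → B)) ↔ ((B ↔ (A → A)) → (B ↔ A)) = 0 ↔ 1 = 0
((((B → A) → ¬B) → ¬(A → B)) ↔ ¬(A ↔ B)) → (¬(B → (B → B)) ↔ ((B ↔ (A → A)) → (B ↔ A))) = 5/6 → 0 = 1/6

1/6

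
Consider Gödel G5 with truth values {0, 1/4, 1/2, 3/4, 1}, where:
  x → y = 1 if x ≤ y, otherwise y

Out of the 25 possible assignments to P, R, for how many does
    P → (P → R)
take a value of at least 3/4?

16

value 1: 15 assignments (counts)
value 3/4: 1 assignment (counts)
value 1/2: 2 assignments
value 1/4: 3 assignments
value 0: 4 assignments
So 16 of the 25 assignments meet the threshold.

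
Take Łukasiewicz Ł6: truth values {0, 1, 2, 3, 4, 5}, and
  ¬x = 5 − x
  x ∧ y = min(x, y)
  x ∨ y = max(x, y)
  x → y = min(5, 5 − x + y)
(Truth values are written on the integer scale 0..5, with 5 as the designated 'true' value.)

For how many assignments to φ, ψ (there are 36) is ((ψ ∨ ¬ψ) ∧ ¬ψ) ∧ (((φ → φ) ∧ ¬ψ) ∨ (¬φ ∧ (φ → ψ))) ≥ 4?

value 5: 6 assignments (counts)
value 4: 6 assignments (counts)
value 3: 6 assignments
value 2: 6 assignments
value 1: 6 assignments
value 0: 6 assignments
So 12 of the 36 assignments meet the threshold.

12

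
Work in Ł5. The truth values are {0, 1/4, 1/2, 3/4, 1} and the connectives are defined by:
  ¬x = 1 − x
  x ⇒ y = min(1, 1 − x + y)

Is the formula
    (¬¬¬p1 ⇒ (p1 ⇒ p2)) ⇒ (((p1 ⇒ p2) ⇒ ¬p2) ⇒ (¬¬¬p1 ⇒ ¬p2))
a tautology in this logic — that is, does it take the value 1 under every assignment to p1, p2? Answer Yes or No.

At p1 = 1/2, p2 = 1/2, for instance:
¬p1 = ¬1/2 = 1/2
¬¬p1 = ¬1/2 = 1/2
¬¬¬p1 = ¬1/2 = 1/2
p1 ⇒ p2 = 1/2 ⇒ 1/2 = 1
¬¬¬p1 ⇒ (p1 ⇒ p2) = 1/2 ⇒ 1 = 1
¬p2 = ¬1/2 = 1/2
(p1 ⇒ p2) ⇒ ¬p2 = 1 ⇒ 1/2 = 1/2
¬¬¬p1 ⇒ ¬p2 = 1/2 ⇒ 1/2 = 1
((p1 ⇒ p2) ⇒ ¬p2) ⇒ (¬¬¬p1 ⇒ ¬p2) = 1/2 ⇒ 1 = 1
(¬¬¬p1 ⇒ (p1 ⇒ p2)) ⇒ (((p1 ⇒ p2) ⇒ ¬p2) ⇒ (¬¬¬p1 ⇒ ¬p2)) = 1 ⇒ 1 = 1
and checking the remaining 24 assignments likewise gives ≥ 1 in every case.

Yes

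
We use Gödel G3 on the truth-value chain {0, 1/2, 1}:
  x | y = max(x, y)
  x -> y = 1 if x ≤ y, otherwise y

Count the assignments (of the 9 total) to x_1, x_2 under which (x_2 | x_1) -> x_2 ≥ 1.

6

x_1 = 0, x_2 = 0 ↦ 1  ≥
x_1 = 0, x_2 = 1/2 ↦ 1  ≥
x_1 = 0, x_2 = 1 ↦ 1  ≥
x_1 = 1/2, x_2 = 0 ↦ 0  <
x_1 = 1/2, x_2 = 1/2 ↦ 1  ≥
x_1 = 1/2, x_2 = 1 ↦ 1  ≥
x_1 = 1, x_2 = 0 ↦ 0  <
x_1 = 1, x_2 = 1/2 ↦ 1/2  <
x_1 = 1, x_2 = 1 ↦ 1  ≥
So 6 of the 9 assignments meet the threshold.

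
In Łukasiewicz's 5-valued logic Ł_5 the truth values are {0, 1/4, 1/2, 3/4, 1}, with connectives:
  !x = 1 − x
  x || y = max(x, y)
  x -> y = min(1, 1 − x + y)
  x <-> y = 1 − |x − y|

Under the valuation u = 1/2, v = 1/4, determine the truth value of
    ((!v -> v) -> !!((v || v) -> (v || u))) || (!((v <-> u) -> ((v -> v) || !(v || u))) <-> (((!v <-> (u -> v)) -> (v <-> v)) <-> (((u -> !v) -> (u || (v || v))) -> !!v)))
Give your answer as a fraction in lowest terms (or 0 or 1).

1

!v = !1/4 = 3/4
!v -> v = 3/4 -> 1/4 = 1/2
v || v = 1/4 || 1/4 = 1/4
v || u = 1/4 || 1/2 = 1/2
(v || v) -> (v || u) = 1/4 -> 1/2 = 1
!((v || v) -> (v || u)) = !1 = 0
!!((v || v) -> (v || u)) = !0 = 1
(!v -> v) -> !!((v || v) -> (v || u)) = 1/2 -> 1 = 1
v <-> u = 1/4 <-> 1/2 = 3/4
v -> v = 1/4 -> 1/4 = 1
v || u = 1/4 || 1/2 = 1/2
!(v || u) = !1/2 = 1/2
(v -> v) || !(v || u) = 1 || 1/2 = 1
(v <-> u) -> ((v -> v) || !(v || u)) = 3/4 -> 1 = 1
!((v <-> u) -> ((v -> v) || !(v || u))) = !1 = 0
!v = !1/4 = 3/4
u -> v = 1/2 -> 1/4 = 3/4
!v <-> (u -> v) = 3/4 <-> 3/4 = 1
v <-> v = 1/4 <-> 1/4 = 1
(!v <-> (u -> v)) -> (v <-> v) = 1 -> 1 = 1
!v = !1/4 = 3/4
u -> !v = 1/2 -> 3/4 = 1
v || v = 1/4 || 1/4 = 1/4
u || (v || v) = 1/2 || 1/4 = 1/2
(u -> !v) -> (u || (v || v)) = 1 -> 1/2 = 1/2
!v = !1/4 = 3/4
!!v = !3/4 = 1/4
((u -> !v) -> (u || (v || v))) -> !!v = 1/2 -> 1/4 = 3/4
((!v <-> (u -> v)) -> (v <-> v)) <-> (((u -> !v) -> (u || (v || v))) -> !!v) = 1 <-> 3/4 = 3/4
!((v <-> u) -> ((v -> v) || !(v || u))) <-> (((!v <-> (u -> v)) -> (v <-> v)) <-> (((u -> !v) -> (u || (v || v))) -> !!v)) = 0 <-> 3/4 = 1/4
((!v -> v) -> !!((v || v) -> (v || u))) || (!((v <-> u) -> ((v -> v) || !(v || u))) <-> (((!v <-> (u -> v)) -> (v <-> v)) <-> (((u -> !v) -> (u || (v || v))) -> !!v))) = 1 || 1/4 = 1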